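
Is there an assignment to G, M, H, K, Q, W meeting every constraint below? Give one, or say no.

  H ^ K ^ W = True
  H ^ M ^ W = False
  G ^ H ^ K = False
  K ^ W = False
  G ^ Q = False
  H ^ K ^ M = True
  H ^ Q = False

UNSATISFIABLE

Adding constraints 2, 4, 6 mod 2: every variable appears an even number of times on the left, so the left side is 0.
But the right sides sum to 1 (mod 2). 0 ≠ 1 — the system is inconsistent.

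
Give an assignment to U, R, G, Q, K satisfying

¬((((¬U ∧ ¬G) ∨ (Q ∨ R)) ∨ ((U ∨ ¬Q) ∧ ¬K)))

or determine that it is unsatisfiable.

U=T; R=F; G=F; Q=F; K=T

  ¬((((¬U ∧ ¬G) ∨ (Q ∨ R)) ∨ ((U ∨ ¬Q) ∧ ¬K))) = True
    ((¬U ∧ ¬G) ∨ (Q ∨ R)) ∨ ((U ∨ ¬Q) ∧ ¬K) = False
      (¬U ∧ ¬G) ∨ (Q ∨ R) = False
        ¬U ∧ ¬G = False
          ¬U = False
          ¬G = True
        Q ∨ R = False
      (U ∨ ¬Q) ∧ ¬K = False
        U ∨ ¬Q = True
          ¬Q = True
        ¬K = False
The formula evaluates to True.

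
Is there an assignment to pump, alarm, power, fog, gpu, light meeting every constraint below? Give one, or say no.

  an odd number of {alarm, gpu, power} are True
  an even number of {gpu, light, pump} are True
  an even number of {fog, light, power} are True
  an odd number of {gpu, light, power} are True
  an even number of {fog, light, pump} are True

Unsatisfiable — no assignment works.

Adding constraints 2, 3, 4, 5 mod 2: every variable appears an even number of times on the left, so the left side is 0.
But the right sides sum to 1 (mod 2). 0 ≠ 1 — the system is inconsistent.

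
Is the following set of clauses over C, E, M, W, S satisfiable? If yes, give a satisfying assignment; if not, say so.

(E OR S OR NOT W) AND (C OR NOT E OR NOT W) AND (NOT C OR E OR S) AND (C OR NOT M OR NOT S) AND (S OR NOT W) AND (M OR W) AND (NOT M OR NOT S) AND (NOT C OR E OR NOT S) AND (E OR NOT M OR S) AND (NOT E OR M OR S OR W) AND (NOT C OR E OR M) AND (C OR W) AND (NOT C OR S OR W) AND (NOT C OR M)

Try C = True:
  (NOT C OR M) forces M = True.
  (NOT M OR NOT S) forces S = False.
  (NOT C OR E OR S) forces E = True.
  (S OR NOT W) forces W = False.
  clause (NOT C OR S OR W) is falsified — backtrack.
So C = False.
  then (C OR W) forces W = True.
  then (C OR NOT E OR NOT W) forces E = False.
  then (S OR NOT W) forces S = True.
  then (NOT M OR NOT S) forces M = False.
All clauses satisfied.

C = False; E = False; M = False; W = True; S = True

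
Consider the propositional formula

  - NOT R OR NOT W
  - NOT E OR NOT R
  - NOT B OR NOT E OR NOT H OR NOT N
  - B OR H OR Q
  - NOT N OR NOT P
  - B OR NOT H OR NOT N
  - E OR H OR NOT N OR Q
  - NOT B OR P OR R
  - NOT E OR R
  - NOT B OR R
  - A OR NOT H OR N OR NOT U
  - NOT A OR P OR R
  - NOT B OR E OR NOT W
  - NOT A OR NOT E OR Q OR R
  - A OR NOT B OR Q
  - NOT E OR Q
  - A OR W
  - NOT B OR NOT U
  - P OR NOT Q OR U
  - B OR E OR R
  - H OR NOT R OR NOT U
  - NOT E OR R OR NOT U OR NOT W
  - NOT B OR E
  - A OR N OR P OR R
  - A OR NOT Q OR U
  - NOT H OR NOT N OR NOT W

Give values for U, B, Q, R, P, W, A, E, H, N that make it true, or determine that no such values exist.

Set U = False.
Try B = True:
  (NOT B OR R) forces R = True.
  (NOT R OR NOT W) forces W = False.
  (NOT E OR NOT R) forces E = False.
  clause (NOT B OR E) is falsified — backtrack.
So B = False.
Set Q = True.
  then (P OR NOT Q OR U) forces P = True.
  then (A OR NOT Q OR U) forces A = True.
  then (NOT N OR NOT P) forces N = False.
Try R = False:
  (NOT E OR R) forces E = False.
  clause (B OR E OR R) is falsified — backtrack.
So R = True.
  then (NOT R OR NOT W) forces W = False.
  then (NOT E OR NOT R) forces E = False.
Set H = False.
All clauses satisfied.

U=F; B=F; Q=T; R=T; P=T; W=F; A=T; E=F; H=F; N=F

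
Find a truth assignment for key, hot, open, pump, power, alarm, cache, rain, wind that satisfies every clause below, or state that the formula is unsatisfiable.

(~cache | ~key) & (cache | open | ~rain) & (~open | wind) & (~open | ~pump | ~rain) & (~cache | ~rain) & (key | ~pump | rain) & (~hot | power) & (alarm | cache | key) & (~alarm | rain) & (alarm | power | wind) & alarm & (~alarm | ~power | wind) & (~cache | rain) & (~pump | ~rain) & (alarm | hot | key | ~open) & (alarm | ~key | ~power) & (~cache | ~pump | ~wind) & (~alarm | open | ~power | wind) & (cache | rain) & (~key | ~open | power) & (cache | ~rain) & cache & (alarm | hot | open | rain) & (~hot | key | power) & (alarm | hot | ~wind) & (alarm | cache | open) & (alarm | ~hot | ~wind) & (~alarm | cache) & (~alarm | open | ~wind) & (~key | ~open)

The formula is unsatisfiable.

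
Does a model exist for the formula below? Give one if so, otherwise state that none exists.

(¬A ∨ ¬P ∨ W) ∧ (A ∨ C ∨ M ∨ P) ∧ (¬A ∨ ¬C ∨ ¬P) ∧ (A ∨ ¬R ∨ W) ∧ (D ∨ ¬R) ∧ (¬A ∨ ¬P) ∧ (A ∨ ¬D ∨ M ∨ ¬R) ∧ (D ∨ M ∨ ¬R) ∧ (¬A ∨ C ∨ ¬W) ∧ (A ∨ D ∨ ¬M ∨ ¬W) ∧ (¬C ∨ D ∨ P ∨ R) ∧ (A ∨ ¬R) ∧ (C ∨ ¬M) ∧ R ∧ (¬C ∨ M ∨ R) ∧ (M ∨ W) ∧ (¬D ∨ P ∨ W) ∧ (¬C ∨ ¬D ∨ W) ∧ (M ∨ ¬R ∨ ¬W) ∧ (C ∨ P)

A = True; D = True; R = True; P = False; M = True; C = True; W = True

Unit clause (R) forces R = True.
In (D ∨ ¬R) only D is left, so D = True.
In (A ∨ ¬R) only A is left, so A = True.
In (¬A ∨ ¬P) only ¬P is left, so P = False.
In (¬D ∨ P ∨ W) only W is left, so W = True.
In (M ∨ ¬R ∨ ¬W) only M is left, so M = True.
In (C ∨ P) only C is left, so C = True.
All clauses satisfied.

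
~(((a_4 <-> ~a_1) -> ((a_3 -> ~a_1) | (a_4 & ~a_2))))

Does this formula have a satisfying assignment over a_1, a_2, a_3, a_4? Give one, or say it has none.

a_1 = True; a_2 = True; a_3 = True; a_4 = False

  ~(((a_4 <-> ~a_1) -> ((a_3 -> ~a_1) | (a_4 & ~a_2)))) = True
    (a_4 <-> ~a_1) -> ((a_3 -> ~a_1) | (a_4 & ~a_2)) = False
      a_4 <-> ~a_1 = True
        ~a_1 = False
      (a_3 -> ~a_1) | (a_4 & ~a_2) = False
        a_3 -> ~a_1 = False
          ~a_1 = False
        a_4 & ~a_2 = False
          ~a_2 = False
The formula evaluates to True.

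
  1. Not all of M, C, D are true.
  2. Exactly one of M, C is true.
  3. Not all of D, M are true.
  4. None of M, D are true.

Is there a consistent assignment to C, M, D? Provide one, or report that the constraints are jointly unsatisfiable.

C = True, M = False, D = False

  (1) {M, C, D}: 1/3 true — not all ✓
  (2) {M, C}: 1 true — exactly one ✓
  (3) {D, M}: 0/2 true — not all ✓
  (4) {M, D}: 0 true — none ✓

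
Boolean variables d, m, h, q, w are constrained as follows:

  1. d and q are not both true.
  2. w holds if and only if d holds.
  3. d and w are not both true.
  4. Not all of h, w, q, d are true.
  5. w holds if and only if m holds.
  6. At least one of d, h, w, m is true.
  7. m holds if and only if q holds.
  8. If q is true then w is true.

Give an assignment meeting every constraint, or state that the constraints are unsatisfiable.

d = False, m = False, h = True, q = False, w = False

  (1) d=F, q=F — not both ✓
  (2) w=F, d=F — same ✓
  (3) d=F, w=F — not both ✓
  (4) {h, w, q, d}: 1/4 true — not all ✓
  (5) w=F, m=F — same ✓
  (6) {d, h, w, m}: 1 true — at least one ✓
  (7) m=F, q=F — same ✓
  (8) q=F ⇒ w: vacuous ✓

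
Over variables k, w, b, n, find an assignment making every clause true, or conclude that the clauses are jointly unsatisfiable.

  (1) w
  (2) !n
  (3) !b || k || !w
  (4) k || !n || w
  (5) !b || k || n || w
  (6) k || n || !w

k = True; w = True; b = True; n = False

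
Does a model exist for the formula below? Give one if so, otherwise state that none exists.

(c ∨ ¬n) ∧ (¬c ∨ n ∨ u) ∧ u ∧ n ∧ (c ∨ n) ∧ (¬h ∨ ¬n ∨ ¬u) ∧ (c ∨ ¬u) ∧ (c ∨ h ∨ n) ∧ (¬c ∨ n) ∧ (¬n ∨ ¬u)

Case u = True:
  (n) forces n = True.
  Clause (¬n ∨ ¬u) is falsified — contradiction.
Case u = False:
  Clause (u) is falsified — contradiction.
Both cases fail, so the formula is unsatisfiable.

Unsatisfiable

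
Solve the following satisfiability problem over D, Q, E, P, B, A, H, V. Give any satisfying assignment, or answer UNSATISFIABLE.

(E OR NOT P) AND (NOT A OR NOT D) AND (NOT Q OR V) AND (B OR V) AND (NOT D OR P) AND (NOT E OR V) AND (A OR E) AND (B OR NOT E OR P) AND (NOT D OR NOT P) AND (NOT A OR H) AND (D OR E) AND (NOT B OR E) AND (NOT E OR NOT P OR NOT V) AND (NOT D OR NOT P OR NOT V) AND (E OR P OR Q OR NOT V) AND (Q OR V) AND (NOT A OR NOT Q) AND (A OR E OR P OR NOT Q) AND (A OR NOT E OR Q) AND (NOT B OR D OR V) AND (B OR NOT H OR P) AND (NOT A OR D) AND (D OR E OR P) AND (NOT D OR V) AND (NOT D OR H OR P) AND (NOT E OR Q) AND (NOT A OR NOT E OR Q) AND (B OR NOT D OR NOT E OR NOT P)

Try D = True:
  (NOT A OR NOT D) forces A = False.
  (NOT D OR P) forces P = True.
  clause (NOT D OR NOT P) is falsified — backtrack.
So D = False.
  then (D OR E) forces E = True.
  then (NOT A OR D) forces A = False.
  then (NOT E OR Q) forces Q = True.
  then (NOT Q OR V) forces V = True.
  then (NOT E OR NOT P OR NOT V) forces P = False.
  then (B OR NOT E OR P) forces B = True.
Set H = False.
All clauses satisfied.

D = False; Q = True; E = True; P = False; B = True; A = False; H = False; V = True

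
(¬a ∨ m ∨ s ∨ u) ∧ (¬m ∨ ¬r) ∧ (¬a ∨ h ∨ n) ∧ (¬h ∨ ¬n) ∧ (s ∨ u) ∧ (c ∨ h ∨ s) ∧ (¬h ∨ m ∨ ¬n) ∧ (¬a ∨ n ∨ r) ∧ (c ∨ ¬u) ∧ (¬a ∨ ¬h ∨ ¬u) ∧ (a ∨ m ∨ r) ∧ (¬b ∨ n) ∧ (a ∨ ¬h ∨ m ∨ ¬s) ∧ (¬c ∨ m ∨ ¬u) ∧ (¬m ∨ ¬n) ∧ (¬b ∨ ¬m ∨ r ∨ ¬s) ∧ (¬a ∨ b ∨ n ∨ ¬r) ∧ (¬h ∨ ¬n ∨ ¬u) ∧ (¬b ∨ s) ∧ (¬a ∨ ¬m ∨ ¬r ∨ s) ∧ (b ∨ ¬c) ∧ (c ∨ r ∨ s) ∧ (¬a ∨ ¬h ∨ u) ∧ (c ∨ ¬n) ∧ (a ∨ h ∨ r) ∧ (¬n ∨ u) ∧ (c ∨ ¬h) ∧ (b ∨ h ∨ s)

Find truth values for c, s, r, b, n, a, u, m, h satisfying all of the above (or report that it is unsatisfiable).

Set c = False.
  then (c ∨ ¬u) forces u = False.
  then (c ∨ ¬n) forces n = False.
  then (c ∨ ¬h) forces h = False.
  then (¬a ∨ h ∨ n) forces a = False.
  then (s ∨ u) forces s = True.
  then (¬b ∨ n) forces b = False.
  then (a ∨ h ∨ r) forces r = True.
  then (¬m ∨ ¬r) forces m = False.
All clauses satisfied.

c: False; s: True; r: True; b: False; n: False; a: False; u: False; m: False; h: False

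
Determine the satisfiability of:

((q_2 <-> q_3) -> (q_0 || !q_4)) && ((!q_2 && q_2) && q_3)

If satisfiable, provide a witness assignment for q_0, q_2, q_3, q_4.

Unsatisfiable — no assignment works.

Case q_2 = True: the conjunct !q_2 is False.
Case q_2 = False: the conjunct q_2 is False.
Both cases fail — unsatisfiable.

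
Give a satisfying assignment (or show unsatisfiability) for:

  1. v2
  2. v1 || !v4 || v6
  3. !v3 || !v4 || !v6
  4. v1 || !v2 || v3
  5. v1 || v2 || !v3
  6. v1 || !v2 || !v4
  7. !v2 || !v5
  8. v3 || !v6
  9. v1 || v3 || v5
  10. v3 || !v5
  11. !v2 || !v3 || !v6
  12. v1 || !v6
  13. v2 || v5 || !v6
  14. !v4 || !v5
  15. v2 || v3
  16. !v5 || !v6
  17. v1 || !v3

Unit clause (v2) forces v2 = True.
In (!v2 || !v5) only !v5 is left, so v5 = False.
Try v1 = False:
  (v1 || !v2 || v3) forces v3 = True.
  clause (v1 || !v3) is falsified — backtrack.
So v1 = True.
Set v3 = True.
  then (!v2 || !v3 || !v6) forces v6 = False.
Set v4 = False.
All clauses satisfied.

v1: True, v2: True, v3: True, v4: False, v5: False, v6: False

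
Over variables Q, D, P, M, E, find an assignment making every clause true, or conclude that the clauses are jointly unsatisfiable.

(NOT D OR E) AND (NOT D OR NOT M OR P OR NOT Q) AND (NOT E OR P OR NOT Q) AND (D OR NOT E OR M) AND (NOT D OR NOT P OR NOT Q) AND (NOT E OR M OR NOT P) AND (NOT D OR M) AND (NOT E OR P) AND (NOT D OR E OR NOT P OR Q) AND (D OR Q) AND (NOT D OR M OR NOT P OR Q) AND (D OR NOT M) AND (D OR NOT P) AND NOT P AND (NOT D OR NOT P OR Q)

Unit clause (NOT P) forces P = False.
In (NOT E OR P) only NOT E is left, so E = False.
In (NOT D OR E) only NOT D is left, so D = False.
In (D OR Q) only Q is left, so Q = True.
In (D OR NOT M) only NOT M is left, so M = False.
All clauses satisfied.

Q = True, D = False, P = False, M = False, E = False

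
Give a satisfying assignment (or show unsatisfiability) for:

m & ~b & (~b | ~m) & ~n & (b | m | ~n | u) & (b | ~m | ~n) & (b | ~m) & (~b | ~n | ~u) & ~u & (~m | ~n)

Case m = True:
  (~b) forces b = False.
  Clause (b | ~m) is falsified — contradiction.
Case m = False:
  Clause (m) is falsified — contradiction.
Both cases fail, so the formula is unsatisfiable.

The formula is unsatisfiable.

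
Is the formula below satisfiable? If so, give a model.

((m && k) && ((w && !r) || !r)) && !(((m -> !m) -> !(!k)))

Case m = True: the conjunct !(((m -> !m) -> !(!k))) becomes !((False -> !(!k))) = False.
Case m = False: the conjunct m is False.
Both cases fail — unsatisfiable.

Unsatisfiable — no assignment works.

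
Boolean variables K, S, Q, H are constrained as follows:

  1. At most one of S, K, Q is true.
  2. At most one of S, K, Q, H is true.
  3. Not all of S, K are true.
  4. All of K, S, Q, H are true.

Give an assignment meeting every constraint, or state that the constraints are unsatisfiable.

Case K = True:
  (1) with K=T forces S = False.
  Constraint (4) is violated (S=F) — contradiction.
Case K = False:
  Constraint (4) is violated (K=F) — contradiction.
Both cases fail — unsatisfiable.

Unsatisfiable — no assignment works.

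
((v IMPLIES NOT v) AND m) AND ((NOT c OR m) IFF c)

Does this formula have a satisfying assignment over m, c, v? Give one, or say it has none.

m=T, c=T, v=F

  (v IMPLIES NOT v) AND m = True
    v IMPLIES NOT v = True
      NOT v = True
  (NOT c OR m) IFF c = True
    NOT c OR m = True
      NOT c = False
Both conjuncts True, so the formula holds.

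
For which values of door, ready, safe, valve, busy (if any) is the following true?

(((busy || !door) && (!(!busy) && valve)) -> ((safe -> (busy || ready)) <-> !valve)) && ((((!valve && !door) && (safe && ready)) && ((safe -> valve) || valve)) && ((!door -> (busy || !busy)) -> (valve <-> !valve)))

No satisfying assignment exists.

The conjunct (!door -> (busy || !busy)) -> (valve <-> !valve) is unsatisfiable on its own:
  door=F, valve=F, busy=F: evaluates to False.
  door=F, valve=F, busy=T: evaluates to False.
  door=F, valve=T, busy=F: evaluates to False.
  door=F, valve=T, busy=T: evaluates to False.
  door=T, valve=F, busy=F: evaluates to False.
  door=T, valve=F, busy=T: evaluates to False.
  door=T, valve=T, busy=F: evaluates to False.
  door=T, valve=T, busy=T: evaluates to False.
So the whole conjunction is unsatisfiable.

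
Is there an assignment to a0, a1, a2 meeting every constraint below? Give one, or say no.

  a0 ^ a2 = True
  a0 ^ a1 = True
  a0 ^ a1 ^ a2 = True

a0: True; a1: False; a2: False

a0 ^ a2 = T ^ F = True ✓
a0 ^ a1 = T ^ F = True ✓
a0 ^ a1 ^ a2 = T ^ F ^ F = True ✓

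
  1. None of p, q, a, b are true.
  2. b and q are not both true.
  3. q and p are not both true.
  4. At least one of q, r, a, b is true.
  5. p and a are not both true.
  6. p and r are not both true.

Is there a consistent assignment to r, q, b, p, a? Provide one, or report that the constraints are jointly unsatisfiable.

r = True; q = False; b = False; p = False; a = False

  (1) {p, q, a, b}: 0 true — none ✓
  (2) b=F, q=F — not both ✓
  (3) q=F, p=F — not both ✓
  (4) {q, r, a, b}: 1 true — at least one ✓
  (5) p=F, a=F — not both ✓
  (6) p=F, r=T — not both ✓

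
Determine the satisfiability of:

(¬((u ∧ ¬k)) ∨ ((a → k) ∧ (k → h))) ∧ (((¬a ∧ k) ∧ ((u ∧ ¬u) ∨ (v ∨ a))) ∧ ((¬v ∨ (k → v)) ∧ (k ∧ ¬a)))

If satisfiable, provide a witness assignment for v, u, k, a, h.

v: True; u: False; k: True; a: False; h: True

  ¬((u ∧ ¬k)) ∨ ((a → k) ∧ (k → h)) = True
    ¬((u ∧ ¬k)) = True
      u ∧ ¬k = False
        ¬k = False
    (a → k) ∧ (k → h) = True
      a → k = True
      k → h = True
  ((¬a ∧ k) ∧ ((u ∧ ¬u) ∨ (v ∨ a))) ∧ ((¬v ∨ (k → v)) ∧ (k ∧ ¬a)) = True
    (¬a ∧ k) ∧ ((u ∧ ¬u) ∨ (v ∨ a)) = True
      ¬a ∧ k = True
        ¬a = True
      (u ∧ ¬u) ∨ (v ∨ a) = True
        u ∧ ¬u = False
          ¬u = True
        v ∨ a = True
    (¬v ∨ (k → v)) ∧ (k ∧ ¬a) = True
      ¬v ∨ (k → v) = True
        ¬v = False
        k → v = True
      k ∧ ¬a = True
        ¬a = True
Both conjuncts True, so the formula holds.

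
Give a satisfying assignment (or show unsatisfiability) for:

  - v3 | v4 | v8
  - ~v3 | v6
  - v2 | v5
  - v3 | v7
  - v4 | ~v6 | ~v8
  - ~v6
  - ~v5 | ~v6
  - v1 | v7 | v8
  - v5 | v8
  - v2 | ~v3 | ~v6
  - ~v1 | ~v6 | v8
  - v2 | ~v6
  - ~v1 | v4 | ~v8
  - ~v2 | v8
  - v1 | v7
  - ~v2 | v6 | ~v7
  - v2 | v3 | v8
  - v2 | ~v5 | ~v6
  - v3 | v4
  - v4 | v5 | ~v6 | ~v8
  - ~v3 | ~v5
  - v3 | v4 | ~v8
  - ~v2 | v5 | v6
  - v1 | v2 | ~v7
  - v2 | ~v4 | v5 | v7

v1 = True; v2 = False; v3 = False; v4 = True; v5 = True; v6 = False; v7 = True; v8 = True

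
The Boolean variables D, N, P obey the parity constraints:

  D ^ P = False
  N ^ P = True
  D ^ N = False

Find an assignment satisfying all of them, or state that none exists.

Adding constraints 1, 2, 3 mod 2: every variable appears an even number of times on the left, so the left side is 0.
But the right sides sum to 1 (mod 2). 0 ≠ 1 — the system is inconsistent.

Unsatisfiable — no assignment works.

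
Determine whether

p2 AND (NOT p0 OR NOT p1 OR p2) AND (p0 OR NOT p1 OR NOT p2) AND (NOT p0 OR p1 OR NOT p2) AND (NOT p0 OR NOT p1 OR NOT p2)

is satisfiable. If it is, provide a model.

Unit clause (p2) forces p2 = True.
Try p0 = True:
  (NOT p0 OR p1 OR NOT p2) forces p1 = True.
  clause (NOT p0 OR NOT p1 OR NOT p2) is falsified — backtrack.
So p0 = False.
  then (p0 OR NOT p1 OR NOT p2) forces p1 = False.
Check each clause:
  (p2): p2 holds.
  (NOT p0 OR NOT p1 OR p2): NOT p0 holds.
  (p0 OR NOT p1 OR NOT p2): NOT p1 holds.
  (NOT p0 OR p1 OR NOT p2): NOT p0 holds.
  (NOT p0 OR NOT p1 OR NOT p2): NOT p0 holds.
All clauses satisfied.

p0=F; p1=F; p2=T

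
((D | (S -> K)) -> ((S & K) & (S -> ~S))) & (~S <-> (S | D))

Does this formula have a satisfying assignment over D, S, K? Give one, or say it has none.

Unsatisfiable

Case S = True: the conjunct ~S <-> (S | D) becomes ~True <-> (True | D) = False.
Case S = False: the conjunct (D | (S -> K)) -> ((S & K) & (S -> ~S)) becomes (D | True) -> (False & True) = False.
Both cases fail — unsatisfiable.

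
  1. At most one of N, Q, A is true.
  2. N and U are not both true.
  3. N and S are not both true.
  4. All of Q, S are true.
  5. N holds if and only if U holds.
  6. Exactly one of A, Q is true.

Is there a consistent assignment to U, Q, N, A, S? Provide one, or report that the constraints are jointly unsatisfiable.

U=F; Q=T; N=F; A=F; S=T

  (1) {N, Q, A}: 1 true — at most one ✓
  (2) N=F, U=F — not both ✓
  (3) N=F, S=T — not both ✓
  (4) {Q, S}: all 2 true ✓
  (5) N=F, U=F — same ✓
  (6) {A, Q}: 1 true — exactly one ✓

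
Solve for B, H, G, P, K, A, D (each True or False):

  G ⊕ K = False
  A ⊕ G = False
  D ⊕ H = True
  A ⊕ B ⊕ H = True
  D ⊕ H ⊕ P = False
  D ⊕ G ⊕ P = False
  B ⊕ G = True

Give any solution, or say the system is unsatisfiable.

B: True, H: False, G: False, P: True, K: False, A: False, D: True

G ⊕ K = F ⊕ F = False ✓
A ⊕ G = F ⊕ F = False ✓
D ⊕ H = T ⊕ F = True ✓
A ⊕ B ⊕ H = F ⊕ T ⊕ F = True ✓
D ⊕ H ⊕ P = T ⊕ F ⊕ T = False ✓
D ⊕ G ⊕ P = T ⊕ F ⊕ T = False ✓
B ⊕ G = T ⊕ F = True ✓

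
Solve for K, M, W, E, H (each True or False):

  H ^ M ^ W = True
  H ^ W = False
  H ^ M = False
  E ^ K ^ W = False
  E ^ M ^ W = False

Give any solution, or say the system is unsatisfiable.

K=T; M=T; W=T; E=F; H=T

H ^ M ^ W = T ^ T ^ T = True ✓
H ^ W = T ^ T = False ✓
H ^ M = T ^ T = False ✓
E ^ K ^ W = F ^ T ^ T = False ✓
E ^ M ^ W = F ^ T ^ T = False ✓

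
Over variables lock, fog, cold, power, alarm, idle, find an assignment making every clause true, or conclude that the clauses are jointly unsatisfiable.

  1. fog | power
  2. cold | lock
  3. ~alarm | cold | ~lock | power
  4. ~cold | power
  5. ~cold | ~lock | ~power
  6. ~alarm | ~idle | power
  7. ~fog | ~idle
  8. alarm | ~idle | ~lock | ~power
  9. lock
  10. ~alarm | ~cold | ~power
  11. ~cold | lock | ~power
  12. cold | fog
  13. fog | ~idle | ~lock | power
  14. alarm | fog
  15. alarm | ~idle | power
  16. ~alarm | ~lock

Unit clause (lock) forces lock = True.
In (~alarm | ~lock) only ~alarm is left, so alarm = False.
In (alarm | fog) only fog is left, so fog = True.
In (~fog | ~idle) only ~idle is left, so idle = False.
Try cold = True:
  (~cold | power) forces power = True.
  clause (~cold | ~lock | ~power) is falsified — backtrack.
So cold = False.
Set power = False.
All clauses satisfied.

lock: True, fog: True, cold: False, power: False, alarm: False, idle: False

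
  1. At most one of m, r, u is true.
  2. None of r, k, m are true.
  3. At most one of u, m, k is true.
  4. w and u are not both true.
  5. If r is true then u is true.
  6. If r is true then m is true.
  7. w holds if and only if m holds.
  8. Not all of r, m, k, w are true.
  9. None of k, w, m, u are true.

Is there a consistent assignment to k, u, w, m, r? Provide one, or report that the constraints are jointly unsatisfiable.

k = False, u = False, w = False, m = False, r = False

  (1) {m, r, u}: 0 true — at most one ✓
  (2) {r, k, m}: 0 true — none ✓
  (3) {u, m, k}: 0 true — at most one ✓
  (4) w=F, u=F — not both ✓
  (5) r=F ⇒ u: vacuous ✓
  (6) r=F ⇒ m: vacuous ✓
  (7) w=F, m=F — same ✓
  (8) {r, m, k, w}: 0/4 true — not all ✓
  (9) {k, w, m, u}: 0 true — none ✓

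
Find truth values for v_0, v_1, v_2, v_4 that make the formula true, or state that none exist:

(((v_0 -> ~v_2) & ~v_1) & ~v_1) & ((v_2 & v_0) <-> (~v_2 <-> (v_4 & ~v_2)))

v_0 = False, v_1 = False, v_2 = False, v_4 = False

  ((v_0 -> ~v_2) & ~v_1) & ~v_1 = True
    (v_0 -> ~v_2) & ~v_1 = True
      v_0 -> ~v_2 = True
        ~v_2 = True
      ~v_1 = True
    ~v_1 = True
  (v_2 & v_0) <-> (~v_2 <-> (v_4 & ~v_2)) = True
    v_2 & v_0 = False
    ~v_2 <-> (v_4 & ~v_2) = False
      ~v_2 = True
      v_4 & ~v_2 = False
        ~v_2 = True
Both conjuncts True, so the formula holds.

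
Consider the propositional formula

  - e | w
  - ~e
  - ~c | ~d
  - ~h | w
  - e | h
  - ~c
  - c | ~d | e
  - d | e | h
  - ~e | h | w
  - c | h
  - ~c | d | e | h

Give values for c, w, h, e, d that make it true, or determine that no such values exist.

c = False, w = True, h = True, e = False, d = False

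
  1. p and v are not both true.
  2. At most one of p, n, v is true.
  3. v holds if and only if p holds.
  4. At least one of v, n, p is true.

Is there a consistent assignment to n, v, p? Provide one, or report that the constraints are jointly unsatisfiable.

n = True, v = False, p = False

  (1) p=F, v=F — not both ✓
  (2) {p, n, v}: 1 true — at most one ✓
  (3) v=F, p=F — same ✓
  (4) {v, n, p}: 1 true — at least one ✓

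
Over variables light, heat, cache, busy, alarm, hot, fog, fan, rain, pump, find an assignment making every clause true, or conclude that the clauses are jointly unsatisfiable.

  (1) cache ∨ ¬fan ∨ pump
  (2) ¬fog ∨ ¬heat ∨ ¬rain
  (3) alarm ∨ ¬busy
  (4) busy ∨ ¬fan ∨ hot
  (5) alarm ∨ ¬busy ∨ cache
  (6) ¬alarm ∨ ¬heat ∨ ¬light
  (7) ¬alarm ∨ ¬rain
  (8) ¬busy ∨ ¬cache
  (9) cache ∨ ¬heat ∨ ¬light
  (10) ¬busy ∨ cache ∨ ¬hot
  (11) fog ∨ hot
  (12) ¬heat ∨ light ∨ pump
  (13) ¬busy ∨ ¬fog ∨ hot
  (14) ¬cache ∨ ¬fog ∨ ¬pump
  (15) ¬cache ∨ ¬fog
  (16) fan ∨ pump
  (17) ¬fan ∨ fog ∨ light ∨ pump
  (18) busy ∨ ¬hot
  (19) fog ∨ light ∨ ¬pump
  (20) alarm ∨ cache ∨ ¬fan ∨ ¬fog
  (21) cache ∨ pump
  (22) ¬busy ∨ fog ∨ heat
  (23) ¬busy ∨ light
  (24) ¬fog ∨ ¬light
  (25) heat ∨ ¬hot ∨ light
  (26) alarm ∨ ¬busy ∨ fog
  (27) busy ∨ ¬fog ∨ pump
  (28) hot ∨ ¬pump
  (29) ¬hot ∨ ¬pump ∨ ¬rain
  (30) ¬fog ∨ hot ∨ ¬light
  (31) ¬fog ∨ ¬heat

Case cache = True:
  (¬busy ∨ ¬cache) forces busy = False.
  (¬cache ∨ ¬fog) forces fog = False.
  (fog ∨ hot) forces hot = True.
  Clause (busy ∨ ¬hot) is falsified — contradiction.
Case cache = False:
  (cache ∨ pump) forces pump = True.
  (hot ∨ ¬pump) forces hot = True.
  (¬busy ∨ cache ∨ ¬hot) forces busy = False.
  Clause (busy ∨ ¬hot) is falsified — contradiction.
Both cases fail, so the formula is unsatisfiable.

The formula is unsatisfiable.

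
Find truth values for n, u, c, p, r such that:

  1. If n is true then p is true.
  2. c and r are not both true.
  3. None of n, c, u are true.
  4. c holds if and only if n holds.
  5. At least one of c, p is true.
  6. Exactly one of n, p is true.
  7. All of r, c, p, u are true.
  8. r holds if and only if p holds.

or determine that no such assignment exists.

Unsatisfiable — no assignment works.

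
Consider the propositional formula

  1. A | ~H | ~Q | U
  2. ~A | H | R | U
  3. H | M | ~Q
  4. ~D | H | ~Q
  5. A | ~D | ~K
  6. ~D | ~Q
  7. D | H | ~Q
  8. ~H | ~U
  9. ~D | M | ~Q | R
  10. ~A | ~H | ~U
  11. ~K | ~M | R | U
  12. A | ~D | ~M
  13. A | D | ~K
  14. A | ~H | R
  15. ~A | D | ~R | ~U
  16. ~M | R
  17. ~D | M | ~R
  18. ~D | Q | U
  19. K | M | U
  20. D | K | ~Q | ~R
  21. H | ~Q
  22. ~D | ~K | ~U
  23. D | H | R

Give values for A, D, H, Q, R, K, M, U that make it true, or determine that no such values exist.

Set A = True.
Set D = False.
Set H = True.
  then (~H | ~U) forces U = False.
Set Q = True.
Set R = True.
  then (D | K | ~Q | ~R) forces K = True.
Set M = True.
All clauses satisfied.

A = True, D = False, H = True, Q = True, R = True, K = True, M = True, U = False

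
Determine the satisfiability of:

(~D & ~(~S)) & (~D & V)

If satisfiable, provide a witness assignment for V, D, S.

V = True; D = False; S = True

  ~D & ~(~S) = True
    ~D = True
    ~(~S) = True
      ~S = False
  ~D & V = True
    ~D = True
Both conjuncts True, so the formula holds.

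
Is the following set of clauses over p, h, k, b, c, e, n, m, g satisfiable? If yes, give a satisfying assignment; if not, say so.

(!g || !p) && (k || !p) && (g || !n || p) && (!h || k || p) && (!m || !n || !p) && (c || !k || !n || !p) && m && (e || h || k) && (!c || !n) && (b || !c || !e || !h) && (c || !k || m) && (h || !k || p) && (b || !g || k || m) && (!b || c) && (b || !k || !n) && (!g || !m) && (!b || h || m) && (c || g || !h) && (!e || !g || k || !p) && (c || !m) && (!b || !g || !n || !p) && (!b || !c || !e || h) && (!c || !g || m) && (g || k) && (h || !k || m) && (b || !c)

p=T; h=F; k=T; b=T; c=T; e=F; n=F; m=T; g=F

Unit clause (m) forces m = True.
In (!g || !m) only !g is left, so g = False.
In (c || !m) only c is left, so c = True.
In (g || k) only k is left, so k = True.
In (b || !c) only b is left, so b = True.
In (!c || !n) only !n is left, so n = False.
Set p = True.
Set h = False.
  then (!b || !c || !e || h) forces e = False.
All clauses satisfied.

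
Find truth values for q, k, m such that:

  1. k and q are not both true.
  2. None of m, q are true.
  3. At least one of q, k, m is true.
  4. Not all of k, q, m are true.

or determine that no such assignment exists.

q: False; k: True; m: False

  (1) k=T, q=F — not both ✓
  (2) {m, q}: 0 true — none ✓
  (3) {q, k, m}: 1 true — at least one ✓
  (4) {k, q, m}: 1/3 true — not all ✓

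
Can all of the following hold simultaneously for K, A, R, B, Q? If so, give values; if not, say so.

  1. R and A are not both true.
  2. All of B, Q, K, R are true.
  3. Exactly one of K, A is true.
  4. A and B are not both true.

K: True; A: False; R: True; B: True; Q: True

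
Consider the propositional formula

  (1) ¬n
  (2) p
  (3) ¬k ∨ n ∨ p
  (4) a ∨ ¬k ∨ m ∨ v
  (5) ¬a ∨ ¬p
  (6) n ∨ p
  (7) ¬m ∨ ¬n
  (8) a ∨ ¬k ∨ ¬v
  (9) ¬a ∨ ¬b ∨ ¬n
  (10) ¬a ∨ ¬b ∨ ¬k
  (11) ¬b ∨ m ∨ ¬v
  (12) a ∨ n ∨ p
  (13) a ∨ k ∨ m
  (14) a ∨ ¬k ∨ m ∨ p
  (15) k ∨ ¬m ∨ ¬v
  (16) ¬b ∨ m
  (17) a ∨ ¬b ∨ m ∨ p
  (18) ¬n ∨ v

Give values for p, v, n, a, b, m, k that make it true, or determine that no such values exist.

Unit clause (¬n) forces n = False.
Unit clause (p) forces p = True.
In (¬a ∨ ¬p) only ¬a is left, so a = False.
Try v = True:
  (a ∨ ¬k ∨ ¬v) forces k = False.
  (a ∨ k ∨ m) forces m = True.
  clause (k ∨ ¬m ∨ ¬v) is falsified — backtrack.
So v = False.
Set b = True.
  then (¬b ∨ m) forces m = True.
Set k = True.
All clauses satisfied.

p: True, v: False, n: False, a: False, b: True, m: True, k: True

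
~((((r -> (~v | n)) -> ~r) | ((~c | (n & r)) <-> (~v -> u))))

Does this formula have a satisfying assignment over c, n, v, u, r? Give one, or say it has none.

c=T, n=T, v=F, u=F, r=T

  ~((((r -> (~v | n)) -> ~r) | ((~c | (n & r)) <-> (~v -> u)))) = True
    ((r -> (~v | n)) -> ~r) | ((~c | (n & r)) <-> (~v -> u)) = False
      (r -> (~v | n)) -> ~r = False
        r -> (~v | n) = True
          ~v | n = True
            ~v = True
        ~r = False
      (~c | (n & r)) <-> (~v -> u) = False
        ~c | (n & r) = True
          ~c = False
          n & r = True
        ~v -> u = False
          ~v = True
The formula evaluates to True.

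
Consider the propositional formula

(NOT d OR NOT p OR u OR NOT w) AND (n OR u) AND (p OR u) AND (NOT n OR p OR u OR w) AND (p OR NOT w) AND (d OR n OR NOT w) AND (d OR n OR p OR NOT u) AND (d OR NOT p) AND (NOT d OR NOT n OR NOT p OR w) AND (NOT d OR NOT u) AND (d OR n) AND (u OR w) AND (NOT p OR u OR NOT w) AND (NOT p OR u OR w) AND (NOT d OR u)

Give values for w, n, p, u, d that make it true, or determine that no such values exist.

Try w = True:
  (p OR NOT w) forces p = True.
  (d OR NOT p) forces d = True.
  (NOT d OR NOT p OR u OR NOT w) forces u = True.
  clause (NOT d OR NOT u) is falsified — backtrack.
So w = False.
  then (u OR w) forces u = True.
  then (NOT d OR NOT u) forces d = False.
  then (d OR n) forces n = True.
  then (d OR NOT p) forces p = False.
All clauses satisfied.

w = False, n = True, p = False, u = True, d = False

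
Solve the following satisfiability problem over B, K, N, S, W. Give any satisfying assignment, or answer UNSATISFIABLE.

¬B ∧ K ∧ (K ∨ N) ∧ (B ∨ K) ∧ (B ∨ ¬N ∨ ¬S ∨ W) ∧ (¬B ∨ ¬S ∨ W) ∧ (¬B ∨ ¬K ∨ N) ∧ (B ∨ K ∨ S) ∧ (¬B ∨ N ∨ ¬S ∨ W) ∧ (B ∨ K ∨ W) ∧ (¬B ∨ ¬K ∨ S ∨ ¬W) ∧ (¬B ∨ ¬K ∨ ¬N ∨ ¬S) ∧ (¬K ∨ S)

Unit clause (¬B) forces B = False.
Unit clause (K) forces K = True.
In (¬K ∨ S) only S is left, so S = True.
Set N = False.
Set W = False.
All clauses satisfied.

B = False, K = True, N = False, S = True, W = False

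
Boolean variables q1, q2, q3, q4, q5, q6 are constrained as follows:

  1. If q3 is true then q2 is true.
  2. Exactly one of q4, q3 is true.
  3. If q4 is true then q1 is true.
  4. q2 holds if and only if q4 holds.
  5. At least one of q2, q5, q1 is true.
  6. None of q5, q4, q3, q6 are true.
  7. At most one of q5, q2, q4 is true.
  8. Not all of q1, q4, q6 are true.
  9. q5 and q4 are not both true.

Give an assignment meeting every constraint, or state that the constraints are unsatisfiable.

Unsatisfiable — no assignment works.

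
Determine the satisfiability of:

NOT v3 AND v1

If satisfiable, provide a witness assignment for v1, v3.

v1 = True, v3 = False

  NOT v3 = True
Both conjuncts True, so the formula holds.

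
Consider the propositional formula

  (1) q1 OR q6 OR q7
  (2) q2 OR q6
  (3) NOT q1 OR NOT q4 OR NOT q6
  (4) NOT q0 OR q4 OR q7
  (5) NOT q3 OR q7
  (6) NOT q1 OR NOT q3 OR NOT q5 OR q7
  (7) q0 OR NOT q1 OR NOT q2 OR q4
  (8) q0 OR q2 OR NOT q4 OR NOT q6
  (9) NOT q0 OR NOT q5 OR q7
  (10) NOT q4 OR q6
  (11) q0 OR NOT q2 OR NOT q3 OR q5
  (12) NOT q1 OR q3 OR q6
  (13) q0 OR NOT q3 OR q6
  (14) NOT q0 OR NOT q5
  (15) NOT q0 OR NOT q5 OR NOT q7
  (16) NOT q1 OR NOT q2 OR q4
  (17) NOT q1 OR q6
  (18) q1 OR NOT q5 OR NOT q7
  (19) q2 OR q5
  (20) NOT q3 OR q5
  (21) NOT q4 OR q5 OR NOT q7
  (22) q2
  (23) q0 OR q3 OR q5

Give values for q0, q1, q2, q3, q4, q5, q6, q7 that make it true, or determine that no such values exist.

Unit clause (q2) forces q2 = True.
Set q0 = False.
Set q1 = False.
Try q3 = True:
  (NOT q3 OR q7) forces q7 = True.
  (q0 OR NOT q2 OR NOT q3 OR q5) forces q5 = True.
  clause (q1 OR NOT q5 OR NOT q7) is falsified — backtrack.
So q3 = False.
  then (q0 OR q3 OR q5) forces q5 = True.
  then (q1 OR NOT q5 OR NOT q7) forces q7 = False.
  then (q1 OR q6 OR q7) forces q6 = True.
Set q4 = True.
All clauses satisfied.

q0=F, q1=F, q2=T, q3=F, q4=T, q5=T, q6=T, q7=F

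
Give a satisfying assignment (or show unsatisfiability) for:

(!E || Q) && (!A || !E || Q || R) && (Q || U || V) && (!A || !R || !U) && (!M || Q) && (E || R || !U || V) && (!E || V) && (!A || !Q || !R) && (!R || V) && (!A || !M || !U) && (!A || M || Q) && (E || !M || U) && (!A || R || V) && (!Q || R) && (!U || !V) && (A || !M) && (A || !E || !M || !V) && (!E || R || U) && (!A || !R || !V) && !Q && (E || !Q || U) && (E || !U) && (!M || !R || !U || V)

V = True; R = True; M = False; U = False; A = False; E = False; Q = False

Unit clause (!Q) forces Q = False.
In (!E || Q) only !E is left, so E = False.
In (!M || Q) only !M is left, so M = False.
In (!A || M || Q) only !A is left, so A = False.
In (E || !U) only !U is left, so U = False.
In (Q || U || V) only V is left, so V = True.
Set R = True.
All clauses satisfied.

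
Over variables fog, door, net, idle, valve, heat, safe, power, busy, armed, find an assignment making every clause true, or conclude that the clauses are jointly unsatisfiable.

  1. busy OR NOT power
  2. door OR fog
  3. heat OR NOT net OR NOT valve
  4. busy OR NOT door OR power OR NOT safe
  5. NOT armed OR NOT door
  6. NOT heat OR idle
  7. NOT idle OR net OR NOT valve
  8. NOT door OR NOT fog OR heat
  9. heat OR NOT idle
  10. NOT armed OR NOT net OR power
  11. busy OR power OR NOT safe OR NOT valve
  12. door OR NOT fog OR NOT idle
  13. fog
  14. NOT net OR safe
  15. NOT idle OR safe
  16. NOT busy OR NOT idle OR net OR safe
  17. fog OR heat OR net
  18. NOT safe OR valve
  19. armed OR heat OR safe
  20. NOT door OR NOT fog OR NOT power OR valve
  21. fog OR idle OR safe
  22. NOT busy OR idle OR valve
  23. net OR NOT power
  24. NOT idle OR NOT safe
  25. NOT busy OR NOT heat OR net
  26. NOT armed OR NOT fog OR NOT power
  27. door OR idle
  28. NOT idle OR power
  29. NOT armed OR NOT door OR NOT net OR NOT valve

Unsatisfiable — no assignment works.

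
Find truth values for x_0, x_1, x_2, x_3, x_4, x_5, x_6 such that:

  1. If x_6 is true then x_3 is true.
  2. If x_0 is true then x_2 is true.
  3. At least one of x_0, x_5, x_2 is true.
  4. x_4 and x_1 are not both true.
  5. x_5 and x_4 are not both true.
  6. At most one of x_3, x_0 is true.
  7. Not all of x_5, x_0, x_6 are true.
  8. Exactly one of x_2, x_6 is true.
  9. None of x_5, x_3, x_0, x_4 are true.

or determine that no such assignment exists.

x_0 = False; x_1 = False; x_2 = True; x_3 = False; x_4 = False; x_5 = False; x_6 = False

  (1) x_6=F ⇒ x_3: vacuous ✓
  (2) x_0=F ⇒ x_2: vacuous ✓
  (3) {x_0, x_5, x_2}: 1 true — at least one ✓
  (4) x_4=F, x_1=F — not both ✓
  (5) x_5=F, x_4=F — not both ✓
  (6) {x_3, x_0}: 0 true — at most one ✓
  (7) {x_5, x_0, x_6}: 0/3 true — not all ✓
  (8) {x_2, x_6}: 1 true — exactly one ✓
  (9) {x_5, x_3, x_0, x_4}: 0 true — none ✓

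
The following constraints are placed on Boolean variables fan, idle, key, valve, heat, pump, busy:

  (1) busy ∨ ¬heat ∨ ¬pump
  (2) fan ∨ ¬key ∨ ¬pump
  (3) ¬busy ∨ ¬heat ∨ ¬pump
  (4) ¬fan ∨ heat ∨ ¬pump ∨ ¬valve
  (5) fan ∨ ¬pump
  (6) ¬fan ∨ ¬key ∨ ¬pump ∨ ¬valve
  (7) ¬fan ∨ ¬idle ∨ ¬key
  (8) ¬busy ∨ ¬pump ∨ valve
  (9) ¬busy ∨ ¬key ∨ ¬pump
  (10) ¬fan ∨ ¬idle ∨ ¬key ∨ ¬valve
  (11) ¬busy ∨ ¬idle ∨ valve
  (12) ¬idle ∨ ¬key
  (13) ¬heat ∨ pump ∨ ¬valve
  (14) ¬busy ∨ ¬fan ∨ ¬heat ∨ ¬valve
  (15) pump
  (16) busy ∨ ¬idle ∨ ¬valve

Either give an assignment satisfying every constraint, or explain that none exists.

Unit clause (pump) forces pump = True.
In (fan ∨ ¬pump) only fan is left, so fan = True.
Set idle = False.
Set key = True.
  then (¬fan ∨ ¬key ∨ ¬pump ∨ ¬valve) forces valve = False.
  then (¬busy ∨ ¬pump ∨ valve) forces busy = False.
  then (busy ∨ ¬heat ∨ ¬pump) forces heat = False.
All clauses satisfied.

fan=T, idle=F, key=T, valve=F, heat=F, pump=T, busy=F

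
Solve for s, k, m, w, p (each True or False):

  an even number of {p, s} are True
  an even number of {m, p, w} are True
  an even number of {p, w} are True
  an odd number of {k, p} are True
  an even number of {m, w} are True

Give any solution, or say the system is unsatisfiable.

s = False; k = True; m = False; w = False; p = False

{p, s}: 0 true → even ✓
{m, p, w}: 0 true → even ✓
{p, w}: 0 true → even ✓
{k, p}: 1 true → odd ✓
{m, w}: 0 true → even ✓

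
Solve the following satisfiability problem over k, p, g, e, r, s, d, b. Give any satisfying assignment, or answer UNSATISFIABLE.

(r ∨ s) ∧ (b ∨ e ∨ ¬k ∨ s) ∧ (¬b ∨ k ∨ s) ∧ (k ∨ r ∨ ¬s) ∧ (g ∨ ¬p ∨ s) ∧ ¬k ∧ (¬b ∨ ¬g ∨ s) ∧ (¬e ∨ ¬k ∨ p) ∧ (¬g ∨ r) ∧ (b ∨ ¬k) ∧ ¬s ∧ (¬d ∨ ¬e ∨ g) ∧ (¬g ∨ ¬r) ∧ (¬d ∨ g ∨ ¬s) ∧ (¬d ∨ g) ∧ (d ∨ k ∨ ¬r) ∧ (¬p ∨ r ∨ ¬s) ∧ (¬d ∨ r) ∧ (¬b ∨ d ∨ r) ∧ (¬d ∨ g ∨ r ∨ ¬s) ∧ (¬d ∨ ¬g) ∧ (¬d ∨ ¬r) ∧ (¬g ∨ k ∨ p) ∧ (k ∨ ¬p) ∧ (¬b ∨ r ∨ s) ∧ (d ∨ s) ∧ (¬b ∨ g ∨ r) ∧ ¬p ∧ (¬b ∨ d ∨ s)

No satisfying assignment exists.

Case d = True:
  (¬k) forces k = False.
  (¬s) forces s = False.
  (r ∨ s) forces r = True.
  Clause (¬d ∨ ¬r) is falsified — contradiction.
Case d = False:
  (¬k) forces k = False.
  (¬s) forces s = False.
  Clause (d ∨ s) is falsified — contradiction.
Both cases fail, so the formula is unsatisfiable.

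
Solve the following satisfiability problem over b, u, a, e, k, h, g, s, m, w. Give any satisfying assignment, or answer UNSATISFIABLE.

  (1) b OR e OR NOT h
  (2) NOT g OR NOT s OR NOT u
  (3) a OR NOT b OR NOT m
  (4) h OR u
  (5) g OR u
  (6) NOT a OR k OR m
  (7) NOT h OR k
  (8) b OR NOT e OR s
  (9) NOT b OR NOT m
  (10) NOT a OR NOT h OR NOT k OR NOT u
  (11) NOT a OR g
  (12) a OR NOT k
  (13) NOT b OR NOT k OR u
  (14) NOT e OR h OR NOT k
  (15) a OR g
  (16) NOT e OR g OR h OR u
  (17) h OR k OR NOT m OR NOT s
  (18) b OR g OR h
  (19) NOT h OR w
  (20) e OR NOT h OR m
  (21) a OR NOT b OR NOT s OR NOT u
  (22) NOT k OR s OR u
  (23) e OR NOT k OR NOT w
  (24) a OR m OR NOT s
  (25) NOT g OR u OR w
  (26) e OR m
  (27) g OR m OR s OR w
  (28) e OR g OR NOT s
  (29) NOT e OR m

b: False, u: True, a: False, e: False, k: False, h: False, g: True, s: False, m: True, w: False

Set b = False.
Set u = True.
Set a = False.
  then (a OR NOT k) forces k = False.
  then (a OR g) forces g = True.
  then (NOT g OR NOT s OR NOT u) forces s = False.
  then (NOT h OR k) forces h = False.
  then (b OR NOT e OR s) forces e = False.
  then (e OR m) forces m = True.
Set w = False.
All clauses satisfied.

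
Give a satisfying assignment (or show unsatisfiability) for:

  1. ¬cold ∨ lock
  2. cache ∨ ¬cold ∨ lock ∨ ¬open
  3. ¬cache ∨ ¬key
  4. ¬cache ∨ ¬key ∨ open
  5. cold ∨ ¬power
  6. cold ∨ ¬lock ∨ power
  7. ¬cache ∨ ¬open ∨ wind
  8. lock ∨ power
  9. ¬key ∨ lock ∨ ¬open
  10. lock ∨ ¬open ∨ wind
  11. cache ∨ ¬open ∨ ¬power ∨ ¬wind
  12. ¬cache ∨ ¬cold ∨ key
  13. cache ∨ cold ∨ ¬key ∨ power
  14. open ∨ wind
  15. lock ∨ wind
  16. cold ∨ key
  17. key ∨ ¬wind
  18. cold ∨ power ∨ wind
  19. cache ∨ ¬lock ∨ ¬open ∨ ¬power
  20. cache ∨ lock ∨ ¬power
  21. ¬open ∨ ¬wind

Set open = False.
  then (open ∨ wind) forces wind = True.
  then (key ∨ ¬wind) forces key = True.
  then (¬cache ∨ ¬key) forces cache = False.
Try lock = False:
  (¬cold ∨ lock) forces cold = False.
  (cold ∨ ¬power) forces power = False.
  clause (lock ∨ power) is falsified — backtrack.
So lock = True.
Set power = False.
  then (cold ∨ ¬lock ∨ power) forces cold = True.
All clauses satisfied.

open = False, cache = False, lock = True, power = False, cold = True, wind = True, key = True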